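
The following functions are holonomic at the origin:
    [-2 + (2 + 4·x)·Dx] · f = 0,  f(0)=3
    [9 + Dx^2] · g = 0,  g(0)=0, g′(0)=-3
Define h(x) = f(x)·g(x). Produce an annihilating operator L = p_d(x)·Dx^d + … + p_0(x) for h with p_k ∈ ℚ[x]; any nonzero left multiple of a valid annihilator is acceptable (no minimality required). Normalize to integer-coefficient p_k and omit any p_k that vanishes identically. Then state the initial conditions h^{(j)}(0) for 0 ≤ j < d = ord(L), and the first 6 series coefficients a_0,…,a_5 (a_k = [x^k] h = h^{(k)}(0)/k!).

L = (12 + 36·x + 36·x^2) + (-2 - 4·x)·Dx + (1 + 4·x + 4·x^2)·Dx^2  (order 2).
h: a_k = 0, -9, -9, 18, 9, -36/5, …
ICs: h(0) = 0, h′(0) = -9.

f: a_k = 3, 3, -3/2, 3/2, -15/8, 21/8, …
g: a_k = 0, -3, 0, 9/2, 0, -81/40, …
Product ⇒ symmetric product L₀, ord ≤ 2.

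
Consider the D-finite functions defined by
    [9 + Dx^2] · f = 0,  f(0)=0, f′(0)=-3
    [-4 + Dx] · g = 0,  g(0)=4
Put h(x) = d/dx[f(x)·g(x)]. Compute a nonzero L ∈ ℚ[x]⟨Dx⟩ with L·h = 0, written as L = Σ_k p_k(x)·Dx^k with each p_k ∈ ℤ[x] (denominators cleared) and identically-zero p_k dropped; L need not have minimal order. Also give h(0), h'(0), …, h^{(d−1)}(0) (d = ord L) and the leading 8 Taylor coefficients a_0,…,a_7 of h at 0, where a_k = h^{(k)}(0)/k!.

L = 25 - 8·Dx + Dx^2  (order 2).
h: a_k = -12, -96, -234, -224, 79/2, 1716/5, 25481/60, 4216/15, …
ICs: h(0) = -12, h′(0) = -96.

f: a_k = 0, -3, 0, 9/2, 0, -81/40, 0, 243/560, …
g: a_k = 4, 16, 32, 128/3, 128/3, 512/15, 1024/45, 4096/315, …
L₀ := L_f ⊗_s L_g (sym. prod.), ord ≤ 2.
h₀' ⇒ L via d/dx closure of L₀.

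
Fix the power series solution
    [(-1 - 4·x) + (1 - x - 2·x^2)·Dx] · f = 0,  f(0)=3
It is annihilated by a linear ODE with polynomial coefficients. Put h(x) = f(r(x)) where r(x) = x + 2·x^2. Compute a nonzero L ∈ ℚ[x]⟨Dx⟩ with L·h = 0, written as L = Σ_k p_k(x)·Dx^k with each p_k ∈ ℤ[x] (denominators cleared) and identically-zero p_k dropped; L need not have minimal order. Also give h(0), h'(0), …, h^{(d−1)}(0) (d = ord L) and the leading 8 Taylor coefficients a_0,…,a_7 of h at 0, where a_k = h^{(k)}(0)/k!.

L = (1 + 8·x + 24·x^2 + 32·x^3) + (-1 + x + 4·x^2 + 8·x^3 + 8·x^4)·Dx  (order 1).
h: a_k = 3, 3, 15, 51, 159, 507, 1671, 5379, …
ICs: h(0) = 3.

f: a_k = 3, 3, 9, 15, 33, 63, 129, 255, …
f∘r: x↦r, Dx↦Dx/r' in L_f ⇒ L₀.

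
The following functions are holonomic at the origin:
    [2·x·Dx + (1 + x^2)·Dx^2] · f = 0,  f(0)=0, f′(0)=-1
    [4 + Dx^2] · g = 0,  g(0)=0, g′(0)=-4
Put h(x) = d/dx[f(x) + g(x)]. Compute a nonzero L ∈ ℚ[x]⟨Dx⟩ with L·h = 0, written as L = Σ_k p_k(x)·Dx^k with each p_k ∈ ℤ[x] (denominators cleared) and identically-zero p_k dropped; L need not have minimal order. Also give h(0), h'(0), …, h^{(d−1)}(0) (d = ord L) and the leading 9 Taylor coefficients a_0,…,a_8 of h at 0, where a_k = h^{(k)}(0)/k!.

f: a_k = 0, -1, 0, 1/3, 0, -1/5, 0, 1/7, 0, …
g: a_k = 0, -4, 0, 8/3, 0, -8/15, 0, 16/315, 0, …
Sum ⇒ L₀ = lclm(L_f,L_g) in ℚ(x)⟨Dx⟩.
h₀' ⇒ L via d/dx closure of L₀.
L = (-32·x + 80·x^3 + 16·x^5) + (4 + 32·x^2 + 36·x^4 + 8·x^6)·Dx + (-8·x + 20·x^3 + 4·x^5)·Dx^2 + (1 + 8·x^2 + 9·x^4 + 2·x^6)·Dx^3  (order 3).
h: a_k = -5, 0, 9, 0, -11/3, 0, 61/45, 0, -323/315, …
ICs: h(0) = -5, h′(0) = 0, h′′(0) = 18.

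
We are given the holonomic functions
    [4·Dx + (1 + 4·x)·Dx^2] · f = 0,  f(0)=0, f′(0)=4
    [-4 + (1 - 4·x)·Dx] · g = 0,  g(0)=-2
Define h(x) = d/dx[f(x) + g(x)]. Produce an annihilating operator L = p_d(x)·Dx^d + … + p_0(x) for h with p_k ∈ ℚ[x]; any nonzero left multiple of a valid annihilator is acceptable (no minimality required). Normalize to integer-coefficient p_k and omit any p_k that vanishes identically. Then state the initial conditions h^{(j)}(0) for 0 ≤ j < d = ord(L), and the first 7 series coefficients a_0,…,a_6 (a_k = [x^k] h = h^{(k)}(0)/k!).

L = (-160 - 128·x) + (-16 - 256·x - 256·x^2)·Dx + (3 + 4·x - 48·x^2 - 64·x^3)·Dx^2  (order 2).
h: a_k = -4, -80, -320, -2304, -9216, -53248, -212992, …
ICs: h(0) = -4, h′(0) = -80.

f: a_k = 0, 4, -8, 64/3, -64, 1024/5, -2048/3, …
g: a_k = -2, -8, -32, -128, -512, -2048, -8192, …
L₀ := lclm(L_f,L_g); ord L₀ ≤ 2+1.
h=h₀': d/dx-closure on L₀ ⇒ L.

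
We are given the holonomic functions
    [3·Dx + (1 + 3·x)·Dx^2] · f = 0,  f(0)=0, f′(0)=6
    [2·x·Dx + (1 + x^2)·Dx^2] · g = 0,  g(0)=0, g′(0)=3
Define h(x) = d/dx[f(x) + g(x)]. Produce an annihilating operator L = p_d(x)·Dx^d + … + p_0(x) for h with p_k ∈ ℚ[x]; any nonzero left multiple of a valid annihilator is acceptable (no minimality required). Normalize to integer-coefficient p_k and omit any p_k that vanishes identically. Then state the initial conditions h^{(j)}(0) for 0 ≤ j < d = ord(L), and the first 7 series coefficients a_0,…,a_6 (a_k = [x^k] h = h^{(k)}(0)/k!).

f: a_k = 0, 6, -9, 18, -81/2, 486/5, -243, …
g: a_k = 0, 3, 0, -1, 0, 3/5, 0, …
f+g: L₀ = lclm(L_f,L_g), ord ≤ 2+2.
h₀' ⇒ L via d/dx closure of L₀.
L = (-6 - 54·x + 18·x^2 + 18·x^3) + (-20 - 12·x - 48·x^2 + 36·x^3 + 36·x^4)·Dx + (-3 - 7·x + 6·x^2 + 2·x^3 + 9·x^4 + 9·x^5)·Dx^2  (order 2).
h: a_k = 9, -18, 51, -162, 489, -1458, 4371, …
ICs: h(0) = 9, h′(0) = -18.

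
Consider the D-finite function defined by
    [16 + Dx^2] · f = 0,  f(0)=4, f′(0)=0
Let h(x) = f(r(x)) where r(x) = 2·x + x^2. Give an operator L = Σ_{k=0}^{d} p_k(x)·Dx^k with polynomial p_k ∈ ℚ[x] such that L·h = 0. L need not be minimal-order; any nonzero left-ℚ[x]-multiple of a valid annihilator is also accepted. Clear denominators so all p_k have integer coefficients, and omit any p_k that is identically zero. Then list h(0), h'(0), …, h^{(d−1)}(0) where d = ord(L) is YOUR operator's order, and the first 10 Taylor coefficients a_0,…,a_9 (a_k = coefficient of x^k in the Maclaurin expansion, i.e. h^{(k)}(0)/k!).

f: a_k = 4, 0, -32, 0, 128/3, 0, -1024/45, 0, 2048/315, 0, …
Change of var in L_f (x↦r) gives L₀.
L = (64 + 192·x + 192·x^2 + 64·x^3) - Dx + (1 + x)·Dx^2  (order 2).
h: a_k = 4, 0, -128, -128, 1952/3, 4096/3, -19456/45, -60416/15, -1182592/315, 950272/315, …
ICs: h(0) = 4, h′(0) = 0.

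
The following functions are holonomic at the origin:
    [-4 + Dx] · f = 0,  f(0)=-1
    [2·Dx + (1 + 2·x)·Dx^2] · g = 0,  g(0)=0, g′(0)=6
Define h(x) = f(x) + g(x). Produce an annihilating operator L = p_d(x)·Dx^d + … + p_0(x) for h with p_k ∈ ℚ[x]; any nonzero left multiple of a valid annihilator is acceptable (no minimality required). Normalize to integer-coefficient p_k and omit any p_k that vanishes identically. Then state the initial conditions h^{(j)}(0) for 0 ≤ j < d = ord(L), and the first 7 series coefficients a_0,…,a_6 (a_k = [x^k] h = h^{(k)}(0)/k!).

f: a_k = -1, -4, -8, -32/3, -32/3, -128/15, -256/45, …
g: a_k = 0, 6, -6, 8, -12, 96/5, -32, …
Weyl lclm of L_f,L_g ⇒ L₀ (ord ≤ 3).
L = (-32 - 32·x)·Dx + (-4 - 32·x - 32·x^2)·Dx^2 + (3 + 10·x + 8·x^2)·Dx^3  (order 3).
h: a_k = -1, 2, -14, -8/3, -68/3, 32/3, -1696/45, …
ICs: h(0) = -1, h′(0) = 2, h′′(0) = -28.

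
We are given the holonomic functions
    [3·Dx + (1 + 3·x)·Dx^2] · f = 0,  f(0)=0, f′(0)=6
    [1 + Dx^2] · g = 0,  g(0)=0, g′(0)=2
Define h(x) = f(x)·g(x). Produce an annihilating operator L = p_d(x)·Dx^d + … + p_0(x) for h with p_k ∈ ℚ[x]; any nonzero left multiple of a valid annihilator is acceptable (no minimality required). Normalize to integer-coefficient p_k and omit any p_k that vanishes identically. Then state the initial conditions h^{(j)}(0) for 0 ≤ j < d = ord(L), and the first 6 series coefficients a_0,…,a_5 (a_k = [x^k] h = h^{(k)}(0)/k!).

L = (-203 - 222·x - 189·x^2 + 432·x^3 + 324·x^4) + (-84 - 108·x + 648·x^2 + 648·x^3)·Dx + (-208 - 228·x - 54·x^2 + 864·x^3 + 648·x^4)·Dx^2 + (-84 - 108·x + 648·x^2 + 648·x^3)·Dx^3 + (-5 - 6·x + 135·x^2 + 432·x^3 + 324·x^4)·Dx^4  (order 4).
h: a_k = 0, 0, 12, -18, 34, -78, …
ICs: h(0) = 0, h′(0) = 0, h′′(0) = 24, h′′′(0) = -108.

f: a_k = 0, 6, -9, 18, -81/2, 486/5, …
g: a_k = 0, 2, 0, -1/3, 0, 1/60, …
f·g: L₀ = L_f ⊗_s L_g, ord ≤ 2·2.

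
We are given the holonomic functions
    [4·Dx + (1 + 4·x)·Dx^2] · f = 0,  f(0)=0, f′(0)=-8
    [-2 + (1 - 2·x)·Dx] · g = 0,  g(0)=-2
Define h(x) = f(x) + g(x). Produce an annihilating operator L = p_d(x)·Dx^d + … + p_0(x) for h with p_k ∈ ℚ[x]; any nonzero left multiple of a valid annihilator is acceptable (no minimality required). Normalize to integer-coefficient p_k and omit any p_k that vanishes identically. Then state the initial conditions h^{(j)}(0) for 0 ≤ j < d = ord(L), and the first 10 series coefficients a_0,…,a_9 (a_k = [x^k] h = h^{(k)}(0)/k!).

f: a_k = 0, -8, 16, -128/3, 128, -2048/5, 4096/3, -32768/7, 16384, -524288/9, …
g: a_k = -2, -4, -8, -16, -32, -64, -128, -256, -512, -1024, …
f+g: L₀ = lclm(L_f,L_g), ord ≤ 2+1.
L = (-28 - 16·x)·Dx + (1 - 40·x - 32·x^2)·Dx^2 + (1 + 3·x - 6·x^2 - 8·x^3)·Dx^3  (order 3).
h: a_k = -2, -12, 8, -176/3, 96, -2368/5, 3712/3, -34560/7, 15872, -533504/9, …
ICs: h(0) = -2, h′(0) = -12, h′′(0) = 16.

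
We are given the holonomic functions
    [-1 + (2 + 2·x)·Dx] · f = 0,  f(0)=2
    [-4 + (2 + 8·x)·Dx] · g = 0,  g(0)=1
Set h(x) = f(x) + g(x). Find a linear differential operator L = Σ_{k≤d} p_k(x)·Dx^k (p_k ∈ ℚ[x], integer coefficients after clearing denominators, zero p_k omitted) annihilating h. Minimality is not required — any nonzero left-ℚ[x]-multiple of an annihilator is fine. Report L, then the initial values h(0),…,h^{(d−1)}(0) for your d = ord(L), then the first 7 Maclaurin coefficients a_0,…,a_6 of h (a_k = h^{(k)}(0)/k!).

f: a_k = 2, 1, -1/4, 1/8, -5/64, 7/128, -21/512, …
g: a_k = 1, 2, -2, 4, -10, 28, -84, …
h₀=f+g: left-lcm gives L₀, ord ≤ 2.
L = -2 + (5 + 8·x)·Dx + (2 + 10·x + 8·x^2)·Dx^2  (order 2).
h: a_k = 3, 3, -9/4, 33/8, -645/64, 3591/128, -43029/512, …
ICs: h(0) = 3, h′(0) = 3.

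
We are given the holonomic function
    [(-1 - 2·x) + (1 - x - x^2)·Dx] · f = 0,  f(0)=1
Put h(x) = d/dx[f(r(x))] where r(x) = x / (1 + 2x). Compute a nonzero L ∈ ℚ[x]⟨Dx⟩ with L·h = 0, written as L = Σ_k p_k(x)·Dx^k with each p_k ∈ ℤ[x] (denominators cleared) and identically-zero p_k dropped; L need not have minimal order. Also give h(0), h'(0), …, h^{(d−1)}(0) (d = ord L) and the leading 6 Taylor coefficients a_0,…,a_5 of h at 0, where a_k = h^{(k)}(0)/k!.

L = (-6·x - 18·x^2 - 16·x^3) + (-1 - 9·x - 27·x^2 - 30·x^3 - 8·x^4)·Dx  (order 1).
h: a_k = 1, 0, -3, 12, -40, 126, …
ICs: h(0) = 1.

f: a_k = 1, 1, 2, 3, 5, 8, …
h₀=f(r): pull back L_f along r ⇒ L₀.
Differentiate: ansatz ord ≤ ord L₀ ⇒ L.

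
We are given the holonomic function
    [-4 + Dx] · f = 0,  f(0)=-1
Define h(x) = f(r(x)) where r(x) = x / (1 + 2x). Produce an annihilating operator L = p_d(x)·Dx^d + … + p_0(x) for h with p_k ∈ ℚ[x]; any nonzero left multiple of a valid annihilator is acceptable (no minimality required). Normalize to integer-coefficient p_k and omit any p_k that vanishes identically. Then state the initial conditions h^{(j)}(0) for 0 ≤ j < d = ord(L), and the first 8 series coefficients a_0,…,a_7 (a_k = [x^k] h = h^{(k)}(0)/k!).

f: a_k = -1, -4, -8, -32/3, -32/3, -128/15, -256/45, -1024/315, …
Substitute x→r, Dx→(1/r')Dx; clear ⇒ L₀.
L = -4 + (1 + 4·x + 4·x^2)·Dx  (order 1).
h: a_k = -1, -4, 0, 16/3, -32/3, 64/5, -256/45, -1280/63, …
ICs: h(0) = -1.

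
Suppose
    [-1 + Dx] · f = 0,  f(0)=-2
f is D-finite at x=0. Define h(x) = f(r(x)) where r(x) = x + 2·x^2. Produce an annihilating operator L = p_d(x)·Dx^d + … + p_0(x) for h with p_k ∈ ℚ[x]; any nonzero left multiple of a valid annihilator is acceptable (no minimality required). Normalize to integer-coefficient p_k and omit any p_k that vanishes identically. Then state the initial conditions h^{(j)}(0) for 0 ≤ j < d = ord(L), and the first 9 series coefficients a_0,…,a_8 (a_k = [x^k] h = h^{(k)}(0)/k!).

L = (-1 - 4·x) + Dx  (order 1).
h: a_k = -2, -2, -5, -13/3, -73/12, -281/60, -1741/360, -1697/504, -57233/20160, …
ICs: h(0) = -2.

f: a_k = -2, -2, -1, -1/3, -1/12, -1/60, -1/360, -1/2520, -1/20160, …
f∘r: x↦r, Dx↦Dx/r' in L_f ⇒ L₀.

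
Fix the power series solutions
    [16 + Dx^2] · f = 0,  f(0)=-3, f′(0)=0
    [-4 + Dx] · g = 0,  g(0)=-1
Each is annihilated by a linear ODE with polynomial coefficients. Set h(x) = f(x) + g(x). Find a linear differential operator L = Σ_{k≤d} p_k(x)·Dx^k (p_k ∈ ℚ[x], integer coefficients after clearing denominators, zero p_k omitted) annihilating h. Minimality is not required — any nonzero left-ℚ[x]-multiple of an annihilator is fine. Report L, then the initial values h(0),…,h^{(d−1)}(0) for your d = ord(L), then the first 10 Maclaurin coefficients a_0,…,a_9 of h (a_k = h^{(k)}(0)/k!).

L = -64 + 16·Dx - 4·Dx^2 + Dx^3  (order 3).
h: a_k = -4, -4, 16, -32/3, -128/3, -128/15, 512/45, -1024/315, -2048/315, -2048/2835, …
ICs: h(0) = -4, h′(0) = -4, h′′(0) = 32.

f: a_k = -3, 0, 24, 0, -32, 0, 256/15, 0, -512/105, 0, …
g: a_k = -1, -4, -8, -32/3, -32/3, -128/15, -256/45, -1024/315, -512/315, -2048/2835, …
Weyl lclm of L_f,L_g ⇒ L₀ (ord ≤ 3).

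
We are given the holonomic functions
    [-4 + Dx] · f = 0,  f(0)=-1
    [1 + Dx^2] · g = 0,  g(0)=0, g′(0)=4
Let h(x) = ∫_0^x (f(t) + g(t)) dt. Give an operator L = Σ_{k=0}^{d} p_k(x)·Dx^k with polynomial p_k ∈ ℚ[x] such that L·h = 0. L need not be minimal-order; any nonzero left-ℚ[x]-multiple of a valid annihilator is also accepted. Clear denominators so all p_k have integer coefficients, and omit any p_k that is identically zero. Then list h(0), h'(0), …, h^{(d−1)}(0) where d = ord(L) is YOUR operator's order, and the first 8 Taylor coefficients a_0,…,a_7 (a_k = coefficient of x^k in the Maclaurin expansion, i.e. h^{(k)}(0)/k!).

f: a_k = -1, -4, -8, -32/3, -32/3, -128/15, -256/45, -1024/315, …
g: a_k = 0, 4, 0, -2/3, 0, 1/30, 0, -1/1260, …
Sum ⇒ L₀ = lclm(L_f,L_g) in ℚ(x)⟨Dx⟩.
h=∫₀ˣh₀: take L = L₀·Dx.
L = -4·Dx + Dx^2 - 4·Dx^3 + Dx^4  (order 4).
h: a_k = 0, -1, 0, -8/3, -17/6, -32/15, -17/12, -256/315, …
ICs: h(0) = 0, h′(0) = -1, h′′(0) = 0, h′′′(0) = -16.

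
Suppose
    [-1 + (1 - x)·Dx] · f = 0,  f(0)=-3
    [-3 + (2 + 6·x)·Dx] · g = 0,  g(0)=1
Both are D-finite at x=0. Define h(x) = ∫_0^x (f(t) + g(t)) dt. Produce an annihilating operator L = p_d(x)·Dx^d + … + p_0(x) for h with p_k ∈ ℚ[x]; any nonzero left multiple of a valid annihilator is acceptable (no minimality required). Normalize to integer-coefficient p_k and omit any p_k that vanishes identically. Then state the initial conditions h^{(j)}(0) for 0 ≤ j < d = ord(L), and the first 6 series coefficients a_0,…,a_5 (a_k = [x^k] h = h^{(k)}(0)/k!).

f: a_k = -3, -3, -3, -3, -3, -3, …
g: a_k = 1, 3/2, -9/8, 27/16, -405/128, 1701/256, …
h₀=f+g: left-lcm gives L₀, ord ≤ 2.
h=∫h₀ ⇒ L = L₀·Dx.
L = (-21 - 27·x)·Dx + (17 + 30·x + 81·x^2)·Dx^2 + (2 - 14·x - 42·x^2 + 54·x^3)·Dx^3  (order 3).
h: a_k = 0, -2, -3/4, -11/8, -21/64, -789/640, …
ICs: h(0) = 0, h′(0) = -2, h′′(0) = -3/2.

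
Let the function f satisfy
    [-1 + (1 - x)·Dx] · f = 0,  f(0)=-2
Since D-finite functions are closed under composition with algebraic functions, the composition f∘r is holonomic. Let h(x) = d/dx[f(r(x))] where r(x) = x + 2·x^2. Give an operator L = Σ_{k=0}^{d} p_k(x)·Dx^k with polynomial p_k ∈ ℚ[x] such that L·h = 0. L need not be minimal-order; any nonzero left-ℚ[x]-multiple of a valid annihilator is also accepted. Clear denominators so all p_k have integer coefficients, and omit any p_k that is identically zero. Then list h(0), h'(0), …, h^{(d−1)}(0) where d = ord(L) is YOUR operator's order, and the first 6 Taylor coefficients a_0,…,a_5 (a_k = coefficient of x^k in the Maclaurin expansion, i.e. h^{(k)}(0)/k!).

f: a_k = -2, -2, -2, -2, -2, -2, …
f∘r: x↦r, Dx↦Dx/r' in L_f ⇒ L₀.
h=h₀': d/dx-closure on L₀ ⇒ L.
L = (6 + 12·x + 24·x^2) + (-1 - 3·x + 6·x^2 + 8·x^3)·Dx  (order 1).
h: a_k = -2, -12, -30, -88, -210, -516, …
ICs: h(0) = -2.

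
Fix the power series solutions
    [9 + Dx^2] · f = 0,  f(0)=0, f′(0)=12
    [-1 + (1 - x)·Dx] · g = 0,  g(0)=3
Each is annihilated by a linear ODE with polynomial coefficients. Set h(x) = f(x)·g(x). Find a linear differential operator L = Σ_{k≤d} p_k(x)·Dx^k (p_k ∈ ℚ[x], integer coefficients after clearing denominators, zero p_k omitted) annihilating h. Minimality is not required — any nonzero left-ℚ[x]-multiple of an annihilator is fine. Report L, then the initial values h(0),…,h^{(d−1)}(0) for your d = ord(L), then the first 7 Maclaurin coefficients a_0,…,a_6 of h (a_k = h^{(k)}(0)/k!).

f: a_k = 0, 12, 0, -18, 0, 81/10, 0, …
g: a_k = 3, 3, 3, 3, 3, 3, 3, …
Sym-product of L_f,L_g gives L₀ (≤ ord 2).
L = (-9 + 9·x) + 2·Dx + (-1 + x)·Dx^2  (order 2).
h: a_k = 0, 36, 36, -18, -18, 63/10, 63/10, …
ICs: h(0) = 0, h′(0) = 36.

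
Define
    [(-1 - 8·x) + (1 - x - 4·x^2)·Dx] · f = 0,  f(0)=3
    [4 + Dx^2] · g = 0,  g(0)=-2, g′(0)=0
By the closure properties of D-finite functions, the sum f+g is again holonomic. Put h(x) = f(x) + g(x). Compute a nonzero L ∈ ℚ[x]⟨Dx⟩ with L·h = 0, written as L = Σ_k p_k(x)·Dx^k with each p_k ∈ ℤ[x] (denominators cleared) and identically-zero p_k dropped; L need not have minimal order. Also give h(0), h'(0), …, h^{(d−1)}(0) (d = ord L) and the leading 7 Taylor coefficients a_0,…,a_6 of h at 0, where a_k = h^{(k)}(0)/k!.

L = (116 + 1008·x + 968·x^2 + 2688·x^3 + 640·x^4 + 1024·x^5) + (-28 - 4·x + 8·x^2 + 200·x^3 + 480·x^4 + 384·x^5 + 512·x^6)·Dx + (29 + 252·x + 242·x^2 + 672·x^3 + 160·x^4 + 256·x^5)·Dx^2 + (-7 - x + 2·x^2 + 50·x^3 + 120·x^4 + 96·x^5 + 128·x^6)·Dx^3  (order 3).
h: a_k = 1, 3, 19, 27, 257/3, 195, 24443/45, …
ICs: h(0) = 1, h′(0) = 3, h′′(0) = 38.

f: a_k = 3, 3, 15, 27, 87, 195, 543, …
g: a_k = -2, 0, 4, 0, -4/3, 0, 8/45, …
h₀=f+g: left-lcm gives L₀, ord ≤ 3.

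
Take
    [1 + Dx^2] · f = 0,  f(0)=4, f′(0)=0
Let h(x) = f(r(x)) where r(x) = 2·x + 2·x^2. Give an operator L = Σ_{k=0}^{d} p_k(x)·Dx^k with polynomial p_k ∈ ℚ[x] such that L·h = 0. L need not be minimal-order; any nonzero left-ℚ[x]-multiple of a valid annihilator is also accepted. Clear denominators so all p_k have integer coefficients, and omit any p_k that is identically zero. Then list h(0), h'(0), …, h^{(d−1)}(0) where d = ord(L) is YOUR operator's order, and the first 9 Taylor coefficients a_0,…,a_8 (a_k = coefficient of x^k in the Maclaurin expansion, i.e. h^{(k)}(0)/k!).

f: a_k = 4, 0, -2, 0, 1/6, 0, -1/180, 0, 1/10080, …
Change of var in L_f (x↦r) gives L₀.
L = (4 + 24·x + 48·x^2 + 32·x^3) - 2·Dx + (1 + 2·x)·Dx^2  (order 2).
h: a_k = 4, 0, -8, -16, -16/3, 32/3, 704/45, 128/15, -832/315, …
ICs: h(0) = 4, h′(0) = 0.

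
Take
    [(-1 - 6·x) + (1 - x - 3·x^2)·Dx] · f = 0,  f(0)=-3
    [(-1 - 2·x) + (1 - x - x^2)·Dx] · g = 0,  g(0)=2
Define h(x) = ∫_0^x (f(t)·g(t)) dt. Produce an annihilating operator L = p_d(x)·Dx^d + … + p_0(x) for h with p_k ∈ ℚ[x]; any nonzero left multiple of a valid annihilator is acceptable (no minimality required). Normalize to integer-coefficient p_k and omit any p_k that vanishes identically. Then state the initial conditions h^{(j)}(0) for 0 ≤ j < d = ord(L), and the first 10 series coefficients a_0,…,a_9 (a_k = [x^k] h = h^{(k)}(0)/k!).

f: a_k = -3, -3, -12, -21, -57, -120, -291, -651, -1524, -3477, …
g: a_k = 2, 2, 4, 6, 10, 16, 26, 42, 68, 110, …
Product ⇒ symmetric product L₀, ord ≤ 1.
h=∫₀ˣh₀: take L = L₀·Dx.
L = (-2 - 6·x + 12·x^2 + 12·x^3)·Dx + (1 - 2·x - 3·x^2 + 4·x^3 + 3·x^4)·Dx^2  (order 2).
h: a_k = 0, -6, -6, -14, -24, -252/5, -98, -1422/7, -414, -2594/3, …
ICs: h(0) = 0, h′(0) = -6.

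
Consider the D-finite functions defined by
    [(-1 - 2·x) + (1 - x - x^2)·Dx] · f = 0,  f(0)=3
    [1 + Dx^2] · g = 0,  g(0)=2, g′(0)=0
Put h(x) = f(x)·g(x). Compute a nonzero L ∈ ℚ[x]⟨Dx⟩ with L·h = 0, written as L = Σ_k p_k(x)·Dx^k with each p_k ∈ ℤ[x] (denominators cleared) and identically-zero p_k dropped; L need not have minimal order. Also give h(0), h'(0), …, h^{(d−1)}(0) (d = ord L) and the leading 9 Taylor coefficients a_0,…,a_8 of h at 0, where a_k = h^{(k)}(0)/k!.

L = (1 + x + x^2) + (2 + 4·x)·Dx + (-1 + x + x^2)·Dx^2  (order 2).
h: a_k = 6, 6, 9, 15, 97/4, 157/4, 7619/120, 12329/120, 372363/2240, …
ICs: h(0) = 6, h′(0) = 6.

f: a_k = 3, 3, 6, 9, 15, 24, 39, 63, 102, …
g: a_k = 2, 0, -1, 0, 1/12, 0, -1/360, 0, 1/20160, …
Sym-product of L_f,L_g gives L₀ (≤ ord 2).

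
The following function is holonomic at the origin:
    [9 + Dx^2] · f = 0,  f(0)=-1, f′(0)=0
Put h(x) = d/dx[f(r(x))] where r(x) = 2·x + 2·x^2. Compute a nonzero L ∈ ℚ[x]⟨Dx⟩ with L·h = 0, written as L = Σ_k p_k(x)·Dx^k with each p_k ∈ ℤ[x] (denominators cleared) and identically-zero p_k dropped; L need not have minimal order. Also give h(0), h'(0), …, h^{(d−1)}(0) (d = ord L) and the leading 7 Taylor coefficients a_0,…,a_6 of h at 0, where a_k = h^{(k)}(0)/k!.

f: a_k = -1, 0, 9/2, 0, -27/8, 0, 81/80, …
h₀=f(r): pull back L_f along r ⇒ L₀.
Derive L from L₀ (diff closure).
L = (48 + 288·x + 864·x^2 + 1152·x^3 + 576·x^4) + (-6 - 12·x)·Dx + (1 + 4·x + 4·x^2)·Dx^2  (order 2).
h: a_k = 0, 36, 108, -144, -1080, -7776/5, 6048/5, …
ICs: h(0) = 0, h′(0) = 36.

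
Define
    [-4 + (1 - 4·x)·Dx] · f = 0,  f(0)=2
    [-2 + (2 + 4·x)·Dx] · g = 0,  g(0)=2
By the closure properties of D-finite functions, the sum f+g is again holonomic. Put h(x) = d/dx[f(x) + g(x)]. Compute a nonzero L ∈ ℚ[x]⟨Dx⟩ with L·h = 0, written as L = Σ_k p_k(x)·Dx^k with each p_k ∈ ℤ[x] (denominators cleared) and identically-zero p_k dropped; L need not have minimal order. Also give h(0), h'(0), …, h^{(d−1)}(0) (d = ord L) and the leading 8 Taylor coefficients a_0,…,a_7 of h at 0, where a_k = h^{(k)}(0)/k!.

f: a_k = 2, 8, 32, 128, 512, 2048, 8192, 32768, …
g: a_k = 2, 2, -1, 1, -5/4, 7/4, -21/8, 33/8, …
h₀=f+g: left-lcm gives L₀, ord ≤ 2.
h₀' ⇒ L via d/dx closure of L₀.
L = (-40 - 32·x) + (-31 - 136·x - 112·x^2)·Dx + (3 - 2·x - 32·x^2 - 32·x^3)·Dx^2  (order 2).
h: a_k = 10, 62, 387, 2043, 40995/4, 196545/4, 1835239/8, 8388179/8, …
ICs: h(0) = 10, h′(0) = 62.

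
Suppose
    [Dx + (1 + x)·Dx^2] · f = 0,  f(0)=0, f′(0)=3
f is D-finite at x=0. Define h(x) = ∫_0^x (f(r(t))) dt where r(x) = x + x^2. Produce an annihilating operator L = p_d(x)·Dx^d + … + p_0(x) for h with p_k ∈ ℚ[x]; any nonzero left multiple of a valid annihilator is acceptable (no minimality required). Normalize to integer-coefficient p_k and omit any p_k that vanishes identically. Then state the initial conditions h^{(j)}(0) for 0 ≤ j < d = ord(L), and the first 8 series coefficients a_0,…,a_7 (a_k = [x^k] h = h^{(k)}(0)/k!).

f: a_k = 0, 3, -3/2, 1, -3/4, 3/5, -1/2, 3/7, …
h₀=f(r): pull back L_f along r ⇒ L₀.
h=∫h₀ ⇒ L = L₀·Dx.
L = (-1 + 2·x + 2·x^2)·Dx^2 + (1 + 3·x + 3·x^2 + 2·x^3)·Dx^3  (order 3).
h: a_k = 0, 0, 3/2, 1/2, -1/2, 3/20, 1/10, -1/7, …
ICs: h(0) = 0, h′(0) = 0, h′′(0) = 3.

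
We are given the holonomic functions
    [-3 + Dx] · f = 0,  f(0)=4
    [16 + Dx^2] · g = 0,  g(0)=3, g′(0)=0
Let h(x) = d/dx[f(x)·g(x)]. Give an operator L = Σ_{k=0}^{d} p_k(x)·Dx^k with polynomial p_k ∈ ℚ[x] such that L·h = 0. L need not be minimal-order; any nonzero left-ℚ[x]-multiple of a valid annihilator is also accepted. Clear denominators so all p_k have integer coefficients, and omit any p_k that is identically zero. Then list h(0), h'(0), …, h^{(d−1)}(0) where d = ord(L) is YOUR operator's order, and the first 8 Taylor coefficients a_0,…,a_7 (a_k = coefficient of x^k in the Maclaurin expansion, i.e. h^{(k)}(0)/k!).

f: a_k = 4, 12, 18, 18, 27/2, 81/10, 81/20, 243/140, …
g: a_k = 3, 0, -24, 0, 32, 0, -256/15, 0, …
h₀=f·g: eliminate ⇒ L₀, order ≤ 1·2.
Derive L from L₀ (diff closure).
L = 25 - 6·Dx + Dx^2  (order 2).
h: a_k = 36, -84, -702, -1054, -237/2, 11753/10, 25481/20, 164833/420, …
ICs: h(0) = 36, h′(0) = -84.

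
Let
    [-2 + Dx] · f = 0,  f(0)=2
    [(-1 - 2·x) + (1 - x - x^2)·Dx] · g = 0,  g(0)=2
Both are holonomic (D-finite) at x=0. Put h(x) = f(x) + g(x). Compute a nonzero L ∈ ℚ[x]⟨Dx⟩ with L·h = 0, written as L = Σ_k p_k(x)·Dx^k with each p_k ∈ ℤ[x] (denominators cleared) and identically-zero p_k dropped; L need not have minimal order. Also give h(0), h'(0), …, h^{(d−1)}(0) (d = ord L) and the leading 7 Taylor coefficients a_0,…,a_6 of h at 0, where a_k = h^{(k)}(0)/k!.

L = (4 + 8·x + 24·x^2 + 8·x^3) + (-14·x - 10·x^2 + 8·x^3 + 4·x^4)·Dx + (-1 + 5·x - x^2 - 6·x^3 - 2·x^4)·Dx^2  (order 2).
h: a_k = 4, 6, 8, 26/3, 34/3, 248/15, 1178/45, …
ICs: h(0) = 4, h′(0) = 6.

f: a_k = 2, 4, 4, 8/3, 4/3, 8/15, 8/45, …
g: a_k = 2, 2, 4, 6, 10, 16, 26, …
h₀=f+g: left-lcm gives L₀, ord ≤ 2.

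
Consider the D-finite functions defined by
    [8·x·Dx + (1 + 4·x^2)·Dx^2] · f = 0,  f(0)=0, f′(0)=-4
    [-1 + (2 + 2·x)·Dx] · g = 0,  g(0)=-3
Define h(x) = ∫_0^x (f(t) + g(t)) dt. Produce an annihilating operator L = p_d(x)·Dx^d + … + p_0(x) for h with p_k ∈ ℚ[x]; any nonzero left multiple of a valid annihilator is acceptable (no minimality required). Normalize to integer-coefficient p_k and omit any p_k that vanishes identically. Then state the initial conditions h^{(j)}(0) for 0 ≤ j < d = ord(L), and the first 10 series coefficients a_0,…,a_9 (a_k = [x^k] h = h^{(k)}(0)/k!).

L = (-16 - 40·x + 192·x^2 + 96·x^3)·Dx^2 + (-35 - 64·x + 328·x^2 + 768·x^3 + 336·x^4)·Dx^3 + (-2 + 30·x + 48·x^2 + 144·x^3 + 224·x^4 + 96·x^5)·Dx^4  (order 4).
h: a_k = 0, -3, -11/4, 1/8, 247/192, 3/128, -16489/7680, 9/1024, 523595/114688, 143/32768, …
ICs: h(0) = 0, h′(0) = -3, h′′(0) = -11/2, h′′′(0) = 3/4.

f: a_k = 0, -4, 0, 16/3, 0, -64/5, 0, 256/7, 0, -1024/9, …
g: a_k = -3, -3/2, 3/8, -3/16, 15/128, -21/256, 63/1024, -99/2048, 1287/32768, -2145/65536, …
L₀ := lclm(L_f,L_g); ord L₀ ≤ 2+1.
h=∫h₀ ⇒ L = L₀·Dx.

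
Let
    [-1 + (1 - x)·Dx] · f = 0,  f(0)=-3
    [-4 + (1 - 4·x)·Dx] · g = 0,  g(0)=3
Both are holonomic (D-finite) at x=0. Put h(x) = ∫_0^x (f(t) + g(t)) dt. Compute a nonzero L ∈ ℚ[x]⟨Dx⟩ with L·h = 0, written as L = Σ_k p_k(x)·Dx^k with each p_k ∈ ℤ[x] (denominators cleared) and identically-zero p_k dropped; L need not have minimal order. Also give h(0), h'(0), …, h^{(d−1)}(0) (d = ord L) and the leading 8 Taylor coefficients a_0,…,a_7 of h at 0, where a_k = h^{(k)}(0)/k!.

L = -8·Dx + (10 - 16·x)·Dx^2 + (-1 + 5·x - 4·x^2)·Dx^3  (order 3).
h: a_k = 0, 0, 9/2, 15, 189/4, 153, 1023/2, 1755, …
ICs: h(0) = 0, h′(0) = 0, h′′(0) = 9.

f: a_k = -3, -3, -3, -3, -3, -3, -3, -3, …
g: a_k = 3, 12, 48, 192, 768, 3072, 12288, 49152, …
L₀ := lclm(L_f,L_g); ord L₀ ≤ 1+1.
h=∫h₀ ⇒ L = L₀·Dx.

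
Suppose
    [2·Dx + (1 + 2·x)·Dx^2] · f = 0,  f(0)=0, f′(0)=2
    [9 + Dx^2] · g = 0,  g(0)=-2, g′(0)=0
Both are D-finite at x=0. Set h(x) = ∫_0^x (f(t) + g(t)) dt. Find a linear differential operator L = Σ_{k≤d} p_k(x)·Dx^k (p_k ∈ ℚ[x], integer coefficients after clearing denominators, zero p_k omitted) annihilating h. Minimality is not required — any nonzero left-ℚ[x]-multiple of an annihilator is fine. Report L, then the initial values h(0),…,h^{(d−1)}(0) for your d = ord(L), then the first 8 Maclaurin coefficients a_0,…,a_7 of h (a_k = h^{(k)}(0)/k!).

f: a_k = 0, 2, -2, 8/3, -4, 32/5, -32/3, 128/7, …
g: a_k = -2, 0, 9, 0, -27/4, 0, 81/40, 0, …
Weyl lclm of L_f,L_g ⇒ L₀ (ord ≤ 4).
h=∫₀ˣh₀: take L = L₀·Dx.
L = (594 + 648·x + 648·x^2)·Dx^2 + (153 + 630·x + 972·x^2 + 648·x^3)·Dx^3 + (66 + 72·x + 72·x^2)·Dx^4 + (17 + 70·x + 108·x^2 + 72·x^3)·Dx^5  (order 5).
h: a_k = 0, -2, 1, 7/3, 2/3, -43/20, 16/15, -1037/840, …
ICs: h(0) = 0, h′(0) = -2, h′′(0) = 2, h′′′(0) = 14, h′′′′(0) = 16.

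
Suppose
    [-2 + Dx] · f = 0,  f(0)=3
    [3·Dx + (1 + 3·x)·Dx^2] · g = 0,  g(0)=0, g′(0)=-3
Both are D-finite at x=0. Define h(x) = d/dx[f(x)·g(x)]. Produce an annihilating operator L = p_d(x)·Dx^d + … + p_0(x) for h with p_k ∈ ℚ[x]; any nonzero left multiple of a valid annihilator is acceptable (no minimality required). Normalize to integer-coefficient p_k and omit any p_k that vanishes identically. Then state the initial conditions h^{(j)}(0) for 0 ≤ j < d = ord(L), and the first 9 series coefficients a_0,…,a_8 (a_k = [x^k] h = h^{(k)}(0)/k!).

L = (20 - 24·x + 72·x^2) + (-8 + 6·x - 72·x^2)·Dx + (-1 + 3·x + 18·x^2)·Dx^2  (order 2).
h: a_k = -9, -9, -54, 87, -663/2, 990, -15193/5, 46187/5, -3921039/140, …
ICs: h(0) = -9, h′(0) = -9.

f: a_k = 3, 6, 6, 4, 2, 4/5, 4/15, 8/105, 2/105, …
g: a_k = 0, -3, 9/2, -9, 81/4, -243/5, 243/2, -2187/7, 6561/8, …
f·g: L₀ = L_f ⊗_s L_g, ord ≤ 1·2.
h=h₀': d/dx-closure on L₀ ⇒ L.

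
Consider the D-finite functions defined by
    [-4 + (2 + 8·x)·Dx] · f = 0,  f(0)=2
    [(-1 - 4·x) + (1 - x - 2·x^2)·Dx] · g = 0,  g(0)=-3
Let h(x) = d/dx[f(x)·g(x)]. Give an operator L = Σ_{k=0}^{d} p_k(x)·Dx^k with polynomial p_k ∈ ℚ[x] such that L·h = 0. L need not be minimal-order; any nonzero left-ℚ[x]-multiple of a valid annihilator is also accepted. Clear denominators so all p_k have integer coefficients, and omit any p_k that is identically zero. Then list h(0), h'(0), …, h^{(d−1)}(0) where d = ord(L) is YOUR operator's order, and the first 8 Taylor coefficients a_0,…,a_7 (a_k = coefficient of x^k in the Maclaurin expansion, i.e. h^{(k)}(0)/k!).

L = (2 + 32·x + 84·x^2 + 80·x^3 + 80·x^4) + (-1 - 5·x - 4·x^2 + 8·x^3 + 40·x^4 + 32·x^5)·Dx  (order 1).
h: a_k = -18, -36, -234, -216, -1890, 108, -16254, 22896, …
ICs: h(0) = -18.

f: a_k = 2, 4, -4, 8, -20, 56, -168, 528, …
g: a_k = -3, -3, -9, -15, -33, -63, -129, -255, …
L₀ := L_f ⊗_s L_g (sym. prod.), ord ≤ 1.
Differentiate: ansatz ord ≤ ord L₀ ⇒ L.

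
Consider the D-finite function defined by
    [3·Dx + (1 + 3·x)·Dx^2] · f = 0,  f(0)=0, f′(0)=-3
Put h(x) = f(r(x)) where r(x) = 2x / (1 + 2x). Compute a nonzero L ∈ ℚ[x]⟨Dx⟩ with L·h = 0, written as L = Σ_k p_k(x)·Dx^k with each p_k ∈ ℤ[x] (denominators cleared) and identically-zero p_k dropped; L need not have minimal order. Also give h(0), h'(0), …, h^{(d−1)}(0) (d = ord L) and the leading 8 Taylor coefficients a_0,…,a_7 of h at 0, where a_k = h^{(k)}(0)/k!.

L = (10 + 32·x)·Dx + (1 + 10·x + 16·x^2)·Dx^2  (order 2).
h: a_k = 0, -6, 30, -168, 1020, -32736/5, 43680, -2097024/7, …
ICs: h(0) = 0, h′(0) = -6.

f: a_k = 0, -3, 9/2, -9, 81/4, -243/5, 243/2, -2187/7, …
L₀ from L_f via x↦r, Dx↦r'^{-1}Dx.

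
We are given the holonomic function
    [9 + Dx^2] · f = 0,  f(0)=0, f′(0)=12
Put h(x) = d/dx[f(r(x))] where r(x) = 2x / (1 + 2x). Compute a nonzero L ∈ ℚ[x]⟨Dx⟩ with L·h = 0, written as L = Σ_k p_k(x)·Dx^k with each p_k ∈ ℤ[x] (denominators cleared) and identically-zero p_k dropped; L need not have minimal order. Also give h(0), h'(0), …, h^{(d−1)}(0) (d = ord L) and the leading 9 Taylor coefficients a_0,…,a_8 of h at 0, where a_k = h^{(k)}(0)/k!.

L = (60 + 96·x + 96·x^2) + (12 + 72·x + 144·x^2 + 96·x^3)·Dx + (1 + 8·x + 24·x^2 + 32·x^3 + 16·x^4)·Dx^2  (order 2).
h: a_k = 24, -96, -144, 2688, -14064, 48960, -619296/5, 969216/5, 4292784/35, …
ICs: h(0) = 24, h′(0) = -96.

f: a_k = 0, 12, 0, -18, 0, 81/10, 0, -243/140, 0, …
h₀=f(r): pull back L_f along r ⇒ L₀.
h=h₀': d/dx-closure on L₀ ⇒ L.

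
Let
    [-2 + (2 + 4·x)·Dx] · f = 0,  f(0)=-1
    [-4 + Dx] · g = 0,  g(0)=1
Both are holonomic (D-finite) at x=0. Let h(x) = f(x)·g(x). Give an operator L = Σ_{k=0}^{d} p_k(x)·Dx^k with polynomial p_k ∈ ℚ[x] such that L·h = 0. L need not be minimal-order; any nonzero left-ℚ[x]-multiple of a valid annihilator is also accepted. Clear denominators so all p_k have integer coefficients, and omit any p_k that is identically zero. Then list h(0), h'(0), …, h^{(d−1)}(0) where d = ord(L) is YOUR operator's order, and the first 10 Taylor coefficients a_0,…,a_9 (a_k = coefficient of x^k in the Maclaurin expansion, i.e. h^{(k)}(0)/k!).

f: a_k = -1, -1, 1/2, -1/2, 5/8, -7/8, 21/16, -33/16, 429/128, -715/128, …
g: a_k = 1, 4, 8, 32/3, 32/3, 128/15, 256/45, 1024/315, 512/315, 2048/2835, …
L₀ := L_f ⊗_s L_g (sym. prod.), ord ≤ 1.
L = (-5 - 8·x) + (1 + 2·x)·Dx  (order 1).
h: a_k = -1, -5, -23/2, -103/6, -449/24, -1949/120, -1643/144, -36047/5040, -135617/40320, -815221/362880, …
ICs: h(0) = -1.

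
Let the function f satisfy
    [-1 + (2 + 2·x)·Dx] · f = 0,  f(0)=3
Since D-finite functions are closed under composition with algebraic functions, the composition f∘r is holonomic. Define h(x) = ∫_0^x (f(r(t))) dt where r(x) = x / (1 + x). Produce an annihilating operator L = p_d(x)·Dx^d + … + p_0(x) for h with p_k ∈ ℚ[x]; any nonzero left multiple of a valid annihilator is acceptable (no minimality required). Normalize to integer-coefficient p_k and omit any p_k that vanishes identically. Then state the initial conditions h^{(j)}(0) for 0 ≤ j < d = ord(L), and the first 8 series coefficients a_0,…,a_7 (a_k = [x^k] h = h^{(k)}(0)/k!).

f: a_k = 3, 3/2, -3/8, 3/16, -15/128, 21/256, -63/1024, 99/2048, …
Change of var in L_f (x↦r) gives L₀.
∫: right-multiply L₀ by Dx.
L = -Dx + (2 + 6·x + 4·x^2)·Dx^2  (order 2).
h: a_k = 0, 3, 3/4, -5/8, 39/64, -423/640, 399/512, -7059/7168, …
ICs: h(0) = 0, h′(0) = 3.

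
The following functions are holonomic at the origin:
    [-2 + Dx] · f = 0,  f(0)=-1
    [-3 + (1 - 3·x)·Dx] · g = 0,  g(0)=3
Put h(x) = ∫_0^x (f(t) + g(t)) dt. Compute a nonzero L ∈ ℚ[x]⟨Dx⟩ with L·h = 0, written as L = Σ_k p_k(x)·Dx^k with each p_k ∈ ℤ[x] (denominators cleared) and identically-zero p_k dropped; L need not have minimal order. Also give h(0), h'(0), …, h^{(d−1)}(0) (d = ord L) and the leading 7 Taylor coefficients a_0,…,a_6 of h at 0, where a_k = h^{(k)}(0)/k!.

L = (24 + 36·x)·Dx + (-14 - 24·x + 36·x^2)·Dx^2 + (1 + 3·x - 18·x^2)·Dx^3  (order 3).
h: a_k = 0, 2, 7/2, 25/3, 239/12, 727/15, 10931/90, …
ICs: h(0) = 0, h′(0) = 2, h′′(0) = 7.

f: a_k = -1, -2, -2, -4/3, -2/3, -4/15, -4/45, …
g: a_k = 3, 9, 27, 81, 243, 729, 2187, …
f+g: L₀ = lclm(L_f,L_g), ord ≤ 1+1.
Integrate: L := L₀·Dx.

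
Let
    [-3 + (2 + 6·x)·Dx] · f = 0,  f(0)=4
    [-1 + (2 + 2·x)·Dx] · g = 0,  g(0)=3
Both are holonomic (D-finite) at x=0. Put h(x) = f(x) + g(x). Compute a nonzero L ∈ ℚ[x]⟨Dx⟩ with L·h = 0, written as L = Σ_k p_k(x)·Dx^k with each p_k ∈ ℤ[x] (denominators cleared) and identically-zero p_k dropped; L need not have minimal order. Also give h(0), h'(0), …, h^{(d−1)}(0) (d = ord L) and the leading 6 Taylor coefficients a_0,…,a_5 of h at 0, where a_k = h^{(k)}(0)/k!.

f: a_k = 4, 6, -9/2, 27/4, -405/32, 1701/64, …
g: a_k = 3, 3/2, -3/8, 3/16, -15/128, 21/256, …
Sum ⇒ L₀ = lclm(L_f,L_g) in ℚ(x)⟨Dx⟩.
L = -3 + (8 + 12·x)·Dx + (4 + 16·x + 12·x^2)·Dx^2  (order 2).
h: a_k = 7, 15/2, -39/8, 111/16, -1635/128, 6825/256, …
ICs: h(0) = 7, h′(0) = 15/2.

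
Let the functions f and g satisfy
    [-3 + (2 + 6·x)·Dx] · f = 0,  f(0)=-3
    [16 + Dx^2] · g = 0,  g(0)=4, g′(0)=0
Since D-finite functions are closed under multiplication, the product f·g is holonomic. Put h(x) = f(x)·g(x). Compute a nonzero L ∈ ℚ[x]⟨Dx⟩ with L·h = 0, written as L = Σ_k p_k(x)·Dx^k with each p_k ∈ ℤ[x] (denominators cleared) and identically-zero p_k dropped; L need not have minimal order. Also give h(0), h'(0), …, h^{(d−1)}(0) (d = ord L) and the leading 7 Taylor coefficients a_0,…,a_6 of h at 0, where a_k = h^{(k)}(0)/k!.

f: a_k = -3, -9/2, 27/8, -81/16, 1215/128, -5103/256, 45927/1024, …
g: a_k = 4, 0, -32, 0, 128/3, 0, -1024/45, …
Sym-product of L_f,L_g gives L₀ (≤ ord 2).
L = (91 + 384·x + 576·x^2) + (-12 - 36·x)·Dx + (4 + 24·x + 36·x^2)·Dx^2  (order 2).
h: a_k = -12, -18, 219/2, 495/4, -6337/32, -7023/64, 337609/3840, …
ICs: h(0) = -12, h′(0) = -18.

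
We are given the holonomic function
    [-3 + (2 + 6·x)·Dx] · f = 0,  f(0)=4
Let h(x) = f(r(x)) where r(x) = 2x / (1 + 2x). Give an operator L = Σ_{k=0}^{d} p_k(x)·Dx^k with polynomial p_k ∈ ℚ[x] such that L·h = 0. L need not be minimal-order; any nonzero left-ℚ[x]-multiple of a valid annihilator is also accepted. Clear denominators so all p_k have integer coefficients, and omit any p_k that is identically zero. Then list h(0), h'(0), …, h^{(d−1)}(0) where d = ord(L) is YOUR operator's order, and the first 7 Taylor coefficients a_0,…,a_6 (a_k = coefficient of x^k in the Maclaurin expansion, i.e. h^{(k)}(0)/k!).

f: a_k = 4, 6, -9/2, 27/4, -405/32, 1701/64, -15309/256, …
h₀=f(r): pull back L_f along r ⇒ L₀.
L = -3 + (1 + 10·x + 16·x^2)·Dx  (order 1).
h: a_k = 4, 12, -42, 174, -1677/2, 9069/2, -106305/4, …
ICs: h(0) = 4.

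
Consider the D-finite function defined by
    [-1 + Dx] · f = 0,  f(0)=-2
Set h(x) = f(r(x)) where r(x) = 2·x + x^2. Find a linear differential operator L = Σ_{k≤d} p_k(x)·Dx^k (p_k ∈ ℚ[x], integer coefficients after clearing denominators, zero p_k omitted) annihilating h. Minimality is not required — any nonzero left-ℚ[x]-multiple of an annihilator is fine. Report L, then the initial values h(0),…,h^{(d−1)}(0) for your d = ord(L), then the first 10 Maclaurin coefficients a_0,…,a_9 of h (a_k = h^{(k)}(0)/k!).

f: a_k = -2, -2, -1, -1/3, -1/12, -1/60, -1/360, -1/2520, -1/20160, -1/181440, …
Change of var in L_f (x↦r) gives L₀.
L = (-2 - 2·x) + Dx  (order 1).
h: a_k = -2, -4, -6, -20/3, -19/3, -26/5, -173/45, -814/315, -45/28, -5281/5670, …
ICs: h(0) = -2.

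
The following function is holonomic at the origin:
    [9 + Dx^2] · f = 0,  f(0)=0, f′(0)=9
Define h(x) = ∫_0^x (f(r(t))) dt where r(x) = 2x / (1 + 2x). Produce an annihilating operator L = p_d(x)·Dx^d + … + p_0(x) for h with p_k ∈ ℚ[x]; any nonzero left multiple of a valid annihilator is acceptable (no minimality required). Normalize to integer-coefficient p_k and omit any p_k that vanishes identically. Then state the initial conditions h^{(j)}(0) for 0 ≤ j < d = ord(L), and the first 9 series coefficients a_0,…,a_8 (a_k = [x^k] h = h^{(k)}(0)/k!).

L = 36·Dx + (4 + 24·x + 48·x^2 + 32·x^3)·Dx^2 + (1 + 8·x + 24·x^2 + 32·x^3 + 16·x^4)·Dx^3  (order 3).
h: a_k = 0, 0, 9, -12, -9, 504/5, -1758/5, 6120/7, -58059/35, …
ICs: h(0) = 0, h′(0) = 0, h′′(0) = 18.

f: a_k = 0, 9, 0, -27/2, 0, 243/40, 0, -729/560, 0, …
f∘r: x↦r, Dx↦Dx/r' in L_f ⇒ L₀.
∫: right-multiply L₀ by Dx.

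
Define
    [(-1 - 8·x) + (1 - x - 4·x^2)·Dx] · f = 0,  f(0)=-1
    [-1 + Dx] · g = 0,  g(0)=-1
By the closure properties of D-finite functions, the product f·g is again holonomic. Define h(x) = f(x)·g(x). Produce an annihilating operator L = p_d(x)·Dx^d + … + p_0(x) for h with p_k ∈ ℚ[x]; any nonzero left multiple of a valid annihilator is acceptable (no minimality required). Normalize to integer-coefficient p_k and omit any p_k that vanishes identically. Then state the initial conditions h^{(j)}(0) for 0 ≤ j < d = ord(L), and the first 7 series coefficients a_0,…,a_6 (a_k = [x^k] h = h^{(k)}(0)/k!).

L = (2 + 7·x - 4·x^2) + (-1 + x + 4·x^2)·Dx  (order 1).
h: a_k = 1, 2, 13/2, 44/3, 977/24, 5963/60, 188797/720, …
ICs: h(0) = 1.

f: a_k = -1, -1, -5, -9, -29, -65, -181, …
g: a_k = -1, -1, -1/2, -1/6, -1/24, -1/120, -1/720, …
Product ⇒ symmetric product L₀, ord ≤ 1.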